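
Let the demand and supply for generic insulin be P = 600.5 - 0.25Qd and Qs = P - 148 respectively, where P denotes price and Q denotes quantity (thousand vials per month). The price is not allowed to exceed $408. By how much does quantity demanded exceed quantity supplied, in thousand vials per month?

Rearranging demand gives Qd = 2402 - 4P. In a free market, 2402 - 4P = P - 148 gives the equilibrium P* = 510, Q* = 362.
Since 408 < 510, the ceiling is binding.
At P = 408: Qd = 2402 - 4·408 = 770 and Qs = 408 - 148 = 260.
Shortage = Qd - Qs = 770 - 260 = 510.

510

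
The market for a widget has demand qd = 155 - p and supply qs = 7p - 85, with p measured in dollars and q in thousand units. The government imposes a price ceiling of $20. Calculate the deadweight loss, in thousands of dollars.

Setting quantity demanded equal to quantity supplied, 155 - p = 7p - 85, gives p* = 30 and q* = 125.
Since 20 < 30, the ceiling is binding.
At p = 20: qd = 155 - 20 = 135 and qs = 7·20 - 85 = 55.
Quantity traded falls to 55. At q = 55 the demand price is 155 - 55 = 100 and the supply price is (85 + 55)/7 = 20.
Deadweight loss = ½ · (100 - 20) · (125 - 55) = ½ · 80 · 70 = 2800.

2800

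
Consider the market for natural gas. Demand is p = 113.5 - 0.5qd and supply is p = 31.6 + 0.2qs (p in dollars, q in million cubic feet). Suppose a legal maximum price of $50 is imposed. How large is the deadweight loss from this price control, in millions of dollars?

218.75

Rearranging demand gives qd = 227 - 2p; rearranging supply gives qs = 5p - 158. Setting quantity demanded equal to quantity supplied, 227 - 2p = 5p - 158, gives p* = 55 and q* = 117.
Since 50 < 55, the ceiling is binding.
At p = 50: qd = 227 - 2·50 = 127 and qs = 5·50 - 158 = 92.
Quantity traded falls to 92. At q = 92 the demand price is (227 - 92)/2 = 67.5 and the supply price is (158 + 92)/5 = 50.
Deadweight loss = ½ · (67.5 - 50) · (117 - 92) = ½ · 17.5 · 25 = 218.75.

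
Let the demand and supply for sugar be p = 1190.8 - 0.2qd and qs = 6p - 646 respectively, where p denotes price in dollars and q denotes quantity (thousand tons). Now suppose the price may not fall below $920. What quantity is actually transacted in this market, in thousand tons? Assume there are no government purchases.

Rearranging demand gives qd = 5954 - 5p. Setting quantity demanded equal to quantity supplied, 5954 - 5p = 6p - 646, gives p* = 600 and q* = 2954.
Since 920 > 600, the floor is binding.
At p = 920: qd = 5954 - 5·920 = 1354 and qs = 6·920 - 646 = 4874.
The quantity actually transacted is the short side, demand: 1354.

1354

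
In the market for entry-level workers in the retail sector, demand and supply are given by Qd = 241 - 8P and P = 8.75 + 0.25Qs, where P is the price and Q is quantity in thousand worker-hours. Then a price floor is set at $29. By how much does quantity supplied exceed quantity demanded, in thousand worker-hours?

72

Rearranging supply gives Qs = 4P - 35. Setting quantity demanded equal to quantity supplied, 241 - 8P = 4P - 35, gives P* = 23 and Q* = 57.
The floor of 29 is above the equilibrium price 23, so it binds.
At P = 29: Qd = 241 - 8·29 = 9 and Qs = 4·29 - 35 = 81.
Surplus = Qs - Qd = 81 - 9 = 72.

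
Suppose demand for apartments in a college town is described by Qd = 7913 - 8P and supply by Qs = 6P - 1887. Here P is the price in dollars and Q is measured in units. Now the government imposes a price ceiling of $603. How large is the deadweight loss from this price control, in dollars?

Equilibrium: 7913 - 8P = 6P - 1887, so 9800 = 14P and P* = 700, Q* = 2313.
The ceiling of 603 is below the equilibrium price 700, so it binds.
At P = 603: Qd = 7913 - 8·603 = 3089 and Qs = 6·603 - 1887 = 1731.
Quantity traded falls to 1731. At Q = 1731 the demand price is (7913 - 1731)/8 = 772.75 and the supply price is (1887 + 1731)/6 = 603.
Deadweight loss = ½ · (772.75 - 603) · (2313 - 1731) = ½ · 169.75 · 582 = 49397.25.

49397.25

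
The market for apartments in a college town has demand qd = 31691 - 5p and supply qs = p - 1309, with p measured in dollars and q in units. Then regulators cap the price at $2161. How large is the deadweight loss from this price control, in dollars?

6689352.6

Without the control the market clears where 31691 - 5p = p - 1309, i.e. p* = 5500 and q* = 4191.
The ceiling of 2161 is below the equilibrium price 5500, so it binds.
At p = 2161: qd = 31691 - 5·2161 = 20886 and qs = 2161 - 1309 = 852.
Quantity traded falls to 852. At q = 852 the demand price is (31691 - 852)/5 = 6167.8 and the supply price is 1309 + 852 = 2161.
Deadweight loss = ½ · (6167.8 - 2161) · (4191 - 852) = ½ · 4006.8 · 3339 = 6689352.6.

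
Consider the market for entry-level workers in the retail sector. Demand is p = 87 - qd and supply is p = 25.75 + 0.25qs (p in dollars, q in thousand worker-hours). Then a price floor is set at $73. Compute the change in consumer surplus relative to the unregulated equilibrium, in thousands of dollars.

-1102.5

Rearranging demand gives qd = 87 - p; rearranging supply gives qs = 4p - 103. Setting quantity demanded equal to quantity supplied, 87 - p = 4p - 103, gives p* = 38 and q* = 49.
The floor of 73 is above the equilibrium price 38, so it binds.
At p = 73: qd = 87 - 73 = 14 and qs = 4·73 - 103 = 189.
Consumer surplus without the control is ½ · (87 - 38) · 49 = 1200.5.
With the floor, consumers buy 14 units at 73, so CS = ½ · (87 - 73) · 14 = 98.
Change in consumer surplus = 98 - 1200.5 = -1102.5.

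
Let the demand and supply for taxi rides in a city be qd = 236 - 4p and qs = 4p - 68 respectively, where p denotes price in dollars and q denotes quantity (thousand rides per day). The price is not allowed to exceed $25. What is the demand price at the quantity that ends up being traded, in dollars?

51

Equilibrium: 236 - 4p = 4p - 68, so 304 = 8p and p* = 38, q* = 84.
The ceiling of 25 is below the equilibrium price 38, so it binds.
At p = 25: qd = 236 - 4·25 = 136 and qs = 4·25 - 68 = 32.
Only 32 units reach the market. On the demand curve, the marginal buyer's willingness to pay at q = 32 is (236 - 32)/4 = 51.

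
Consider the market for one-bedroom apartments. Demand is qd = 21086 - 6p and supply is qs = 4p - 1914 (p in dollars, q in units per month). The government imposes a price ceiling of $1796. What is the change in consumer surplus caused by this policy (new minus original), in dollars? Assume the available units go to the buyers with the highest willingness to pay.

Equilibrium: 21086 - 6p = 4p - 1914, so 23000 = 10p and p* = 2300, q* = 7286.
Since 1796 < 2300, the ceiling is binding.
At p = 1796: qd = 21086 - 6·1796 = 10310 and qs = 4·1796 - 1914 = 5270.
Consumer surplus without the control is ½ · (10543/3 - 2300) · 7286 = 13271449/3.
With the ceiling, 5270 units are sold at 1796 (assume they go to the highest-value buyers). The demand price at q = 5270 is 2636, so CS = ½ · [(10543/3 - 1796) + (2636 - 1796)] · 5270 = 20223625/3.
Change in consumer surplus = 20223625/3 - 13271449/3 = 2317392.

2317392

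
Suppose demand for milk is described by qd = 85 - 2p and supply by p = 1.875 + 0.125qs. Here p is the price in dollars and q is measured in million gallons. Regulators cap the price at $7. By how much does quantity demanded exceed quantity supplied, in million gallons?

Rearranging supply gives qs = 8p - 15. In a free market, 85 - 2p = 8p - 15 gives the equilibrium p* = 10, q* = 65.
Since 7 < 10, the ceiling is binding.
At p = 7: qd = 85 - 2·7 = 71 and qs = 8·7 - 15 = 41.
Shortage = qd - qs = 71 - 41 = 30.

30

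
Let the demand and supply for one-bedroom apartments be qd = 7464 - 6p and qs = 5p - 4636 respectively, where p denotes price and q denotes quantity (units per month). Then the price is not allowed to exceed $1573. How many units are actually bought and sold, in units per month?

Without the control the market clears where 7464 - 6p = 5p - 4636, i.e. p* = 1100 and q* = 864.
Since 1573 is above p* = 1100, the ceiling does not bind and the free-market outcome prevails.

864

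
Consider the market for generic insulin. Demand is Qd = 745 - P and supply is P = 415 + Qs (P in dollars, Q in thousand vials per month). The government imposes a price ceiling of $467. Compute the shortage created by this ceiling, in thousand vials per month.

Rearranging supply gives Qs = P - 415. Setting quantity demanded equal to quantity supplied, 745 - P = P - 415, gives P* = 580 and Q* = 165.
The ceiling of 467 is below the equilibrium price 580, so it binds.
At P = 467: Qd = 745 - 467 = 278 and Qs = 467 - 415 = 52.
Shortage = Qd - Qs = 278 - 52 = 226.

226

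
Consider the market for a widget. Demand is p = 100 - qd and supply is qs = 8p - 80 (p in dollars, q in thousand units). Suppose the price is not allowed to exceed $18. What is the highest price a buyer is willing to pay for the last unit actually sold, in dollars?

36

Rearranging demand gives qd = 100 - p. In a free market, 100 - p = 8p - 80 gives the equilibrium p* = 20, q* = 80.
The ceiling of 18 is below the equilibrium price 20, so it binds.
At p = 18: qd = 100 - 18 = 82 and qs = 8·18 - 80 = 64.
Only 64 units reach the market. On the demand curve, the marginal buyer's willingness to pay at q = 64 is (100 - 64) = 36.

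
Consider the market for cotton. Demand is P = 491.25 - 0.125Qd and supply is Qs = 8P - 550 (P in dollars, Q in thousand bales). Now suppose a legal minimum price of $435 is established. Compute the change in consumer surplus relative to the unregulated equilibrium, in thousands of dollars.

-165850

Rearranging demand gives Qd = 3930 - 8P. Equilibrium: 3930 - 8P = 8P - 550, so 4480 = 16P and P* = 280, Q* = 1690.
Since 435 > 280, the floor is binding.
At P = 435: Qd = 3930 - 8·435 = 450 and Qs = 8·435 - 550 = 2930.
Consumer surplus without the control is ½ · (491.25 - 280) · 1690 = 178506.25.
With the floor, consumers buy 450 units at 435, so CS = ½ · (491.25 - 435) · 450 = 12656.25.
Change in consumer surplus = 12656.25 - 178506.25 = -165850.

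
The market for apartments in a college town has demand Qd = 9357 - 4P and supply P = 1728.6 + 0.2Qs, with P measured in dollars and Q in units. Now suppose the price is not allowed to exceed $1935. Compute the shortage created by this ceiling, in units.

Rearranging supply gives Qs = 5P - 8643. In a free market, 9357 - 4P = 5P - 8643 gives the equilibrium P* = 2000, Q* = 1357.
Since 1935 < 2000, the ceiling is binding.
At P = 1935: Qd = 9357 - 4·1935 = 1617 and Qs = 5·1935 - 8643 = 1032.
Shortage = Qd - Qs = 1617 - 1032 = 585.

585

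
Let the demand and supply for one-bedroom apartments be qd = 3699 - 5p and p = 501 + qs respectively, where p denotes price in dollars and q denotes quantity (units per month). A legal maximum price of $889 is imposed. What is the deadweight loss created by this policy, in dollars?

0

Rearranging supply gives qs = p - 501. In a free market, 3699 - 5p = p - 501 gives the equilibrium p* = 700, q* = 199.
The ceiling of 889 is above the equilibrium price 700, so it is not binding; the market clears at p* = 700, q* = 199.
Since the control does not bind, no trades are prevented and deadweight loss is zero.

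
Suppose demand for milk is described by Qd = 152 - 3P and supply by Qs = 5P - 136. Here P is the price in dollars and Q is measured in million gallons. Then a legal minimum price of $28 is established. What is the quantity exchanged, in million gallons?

44

Equilibrium: 152 - 3P = 5P - 136, so 288 = 8P and P* = 36, Q* = 44.
The floor of 28 is below the equilibrium price 36, so it is not binding; the market clears at P* = 36, Q* = 44.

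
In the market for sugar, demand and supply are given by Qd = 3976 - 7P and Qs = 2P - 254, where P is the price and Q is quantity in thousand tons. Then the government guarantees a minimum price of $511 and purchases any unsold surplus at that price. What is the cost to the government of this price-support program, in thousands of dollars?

In a free market, 3976 - 7P = 2P - 254 gives the equilibrium P* = 470, Q* = 686.
The floor of 511 is above the equilibrium price 470, so it binds.
At P = 511: Qd = 3976 - 7·511 = 399 and Qs = 2·511 - 254 = 768.
Surplus = Qs - Qd = 369.
Government expenditure = surplus × support price = 369 × 511 = 188559.

188559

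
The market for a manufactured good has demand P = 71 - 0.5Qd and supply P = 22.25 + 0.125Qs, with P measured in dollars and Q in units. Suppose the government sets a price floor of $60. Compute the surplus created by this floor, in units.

Rearranging demand gives Qd = 142 - 2P; rearranging supply gives Qs = 8P - 178. In a free market, 142 - 2P = 8P - 178 gives the equilibrium P* = 32, Q* = 78.
The floor of 60 is above the equilibrium price 32, so it binds.
At P = 60: Qd = 142 - 2·60 = 22 and Qs = 8·60 - 178 = 302.
Surplus = Qs - Qd = 302 - 22 = 280.

280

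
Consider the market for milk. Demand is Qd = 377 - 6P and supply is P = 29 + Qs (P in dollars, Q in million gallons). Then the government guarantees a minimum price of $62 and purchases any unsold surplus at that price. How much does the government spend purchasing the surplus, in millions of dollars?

Rearranging supply gives Qs = P - 29. Setting quantity demanded equal to quantity supplied, 377 - 6P = P - 29, gives P* = 58 and Q* = 29.
Because the floor (62) lies above the market-clearing price, it is binding.
At P = 62: Qd = 377 - 6·62 = 5 and Qs = 62 - 29 = 33.
Surplus = Qs - Qd = 28.
Government expenditure = surplus × support price = 28 × 62 = 1736.

1736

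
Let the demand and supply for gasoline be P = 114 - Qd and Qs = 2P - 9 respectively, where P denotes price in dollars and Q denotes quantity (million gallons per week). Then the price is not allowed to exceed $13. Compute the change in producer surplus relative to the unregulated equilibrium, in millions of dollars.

-1260

Rearranging demand gives Qd = 114 - P. Setting quantity demanded equal to quantity supplied, 114 - P = 2P - 9, gives P* = 41 and Q* = 73.
Since 13 < 41, the ceiling is binding.
At P = 13: Qd = 114 - 13 = 101 and Qs = 2·13 - 9 = 17.
Producer surplus without the control is ½ · (41 - 4.5) · 73 = 1332.25.
With the ceiling, producers sell 17 units at 13, so PS = ½ · (13 - 4.5) · 17 = 72.25.
Change in producer surplus = 72.25 - 1332.25 = -1260.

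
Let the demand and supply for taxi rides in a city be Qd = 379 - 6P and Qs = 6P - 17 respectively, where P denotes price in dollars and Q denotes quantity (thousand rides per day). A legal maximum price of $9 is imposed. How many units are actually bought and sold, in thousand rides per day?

In a free market, 379 - 6P = 6P - 17 gives the equilibrium P* = 33, Q* = 181.
Since 9 < 33, the ceiling is binding.
At P = 9: Qd = 379 - 6·9 = 325 and Qs = 6·9 - 17 = 37.
The quantity actually transacted is the short side, supply: 37.

37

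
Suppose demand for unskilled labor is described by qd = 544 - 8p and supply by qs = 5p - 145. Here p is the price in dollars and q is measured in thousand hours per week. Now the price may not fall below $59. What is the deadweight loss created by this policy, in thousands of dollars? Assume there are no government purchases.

Setting quantity demanded equal to quantity supplied, 544 - 8p = 5p - 145, gives p* = 53 and q* = 120.
The floor of 59 is above the equilibrium price 53, so it binds.
At p = 59: qd = 544 - 8·59 = 72 and qs = 5·59 - 145 = 150.
Quantity traded falls to 72. At q = 72 the demand price is (544 - 72)/8 = 59 and the supply price is (145 + 72)/5 = 43.4.
Deadweight loss = ½ · (59 - 43.4) · (120 - 72) = ½ · 15.6 · 48 = 374.4.

374.4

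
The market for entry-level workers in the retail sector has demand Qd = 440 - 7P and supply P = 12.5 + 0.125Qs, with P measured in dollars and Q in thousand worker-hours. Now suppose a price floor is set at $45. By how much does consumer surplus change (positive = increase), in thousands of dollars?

-1408.5

Rearranging supply gives Qs = 8P - 100. Setting quantity demanded equal to quantity supplied, 440 - 7P = 8P - 100, gives P* = 36 and Q* = 188.
Since 45 > 36, the floor is binding.
At P = 45: Qd = 440 - 7·45 = 125 and Qs = 8·45 - 100 = 260.
Consumer surplus without the control is ½ · (440/7 - 36) · 188 = 17672/7.
With the floor, consumers buy 125 units at 45, so CS = ½ · (440/7 - 45) · 125 = 15625/14.
Change in consumer surplus = 15625/14 - 17672/7 = -1408.5.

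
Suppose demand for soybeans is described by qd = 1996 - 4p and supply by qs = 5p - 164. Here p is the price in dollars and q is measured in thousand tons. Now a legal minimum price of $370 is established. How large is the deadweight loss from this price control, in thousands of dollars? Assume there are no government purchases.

60840

Setting quantity demanded equal to quantity supplied, 1996 - 4p = 5p - 164, gives p* = 240 and q* = 1036.
Because the floor (370) lies above the market-clearing price, it is binding.
At p = 370: qd = 1996 - 4·370 = 516 and qs = 5·370 - 164 = 1686.
Quantity traded falls to 516. At q = 516 the demand price is (1996 - 516)/4 = 370 and the supply price is (164 + 516)/5 = 136.
Deadweight loss = ½ · (370 - 136) · (1036 - 516) = ½ · 234 · 520 = 60840.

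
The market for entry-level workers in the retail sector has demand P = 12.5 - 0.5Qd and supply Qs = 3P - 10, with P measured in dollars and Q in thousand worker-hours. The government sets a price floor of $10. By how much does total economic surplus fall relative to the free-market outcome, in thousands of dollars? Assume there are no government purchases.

15

Rearranging demand gives Qd = 25 - 2P. Setting quantity demanded equal to quantity supplied, 25 - 2P = 3P - 10, gives P* = 7 and Q* = 11.
The floor of 10 is above the equilibrium price 7, so it binds.
At P = 10: Qd = 25 - 2·10 = 5 and Qs = 3·10 - 10 = 20.
Quantity traded falls to 5. At Q = 5 the demand price is (25 - 5)/2 = 10 and the supply price is (10 + 5)/3 = 5.
Deadweight loss = ½ · (10 - 5) · (11 - 5) = ½ · 5 · 6 = 15.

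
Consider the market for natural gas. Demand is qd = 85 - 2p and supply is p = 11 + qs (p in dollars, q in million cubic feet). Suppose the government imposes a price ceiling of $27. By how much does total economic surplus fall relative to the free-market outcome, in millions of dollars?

Rearranging supply gives qs = p - 11. Setting quantity demanded equal to quantity supplied, 85 - 2p = p - 11, gives p* = 32 and q* = 21.
Since 27 < 32, the ceiling is binding.
At p = 27: qd = 85 - 2·27 = 31 and qs = 27 - 11 = 16.
Quantity traded falls to 16. At q = 16 the demand price is (85 - 16)/2 = 34.5 and the supply price is 11 + 16 = 27.
Deadweight loss = ½ · (34.5 - 27) · (21 - 16) = ½ · 7.5 · 5 = 18.75.

18.75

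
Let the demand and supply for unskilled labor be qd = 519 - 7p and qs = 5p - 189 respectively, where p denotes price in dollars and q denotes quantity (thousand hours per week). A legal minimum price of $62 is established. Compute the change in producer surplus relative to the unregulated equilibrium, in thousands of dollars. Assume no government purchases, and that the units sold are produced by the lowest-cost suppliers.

210.9

Equilibrium: 519 - 7p = 5p - 189, so 708 = 12p and p* = 59, q* = 106.
Because the floor (62) lies above the market-clearing price, it is binding.
At p = 62: qd = 519 - 7·62 = 85 and qs = 5·62 - 189 = 121.
Producer surplus without the control is ½ · (59 - 37.8) · 106 = 1123.6.
With the floor, 85 units are sold at 62. The supply price at q = 85 is 54.8, so PS = ½ · [(62 - 37.8) + (62 - 54.8)] · 85 = 1334.5.
Change in producer surplus = 1334.5 - 1123.6 = 210.9.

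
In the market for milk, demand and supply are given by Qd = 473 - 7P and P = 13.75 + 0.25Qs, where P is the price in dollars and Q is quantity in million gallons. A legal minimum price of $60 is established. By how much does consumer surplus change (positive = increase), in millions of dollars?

-1140

Rearranging supply gives Qs = 4P - 55. Without the control the market clears where 473 - 7P = 4P - 55, i.e. P* = 48 and Q* = 137.
The floor of 60 is above the equilibrium price 48, so it binds.
At P = 60: Qd = 473 - 7·60 = 53 and Qs = 4·60 - 55 = 185.
Consumer surplus without the control is ½ · (473/7 - 48) · 137 = 18769/14.
With the floor, consumers buy 53 units at 60, so CS = ½ · (473/7 - 60) · 53 = 2809/14.
Change in consumer surplus = 2809/14 - 18769/14 = -1140.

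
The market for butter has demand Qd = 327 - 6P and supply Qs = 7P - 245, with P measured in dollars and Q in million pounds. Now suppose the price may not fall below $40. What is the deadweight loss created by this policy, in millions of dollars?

Equilibrium: 327 - 6P = 7P - 245, so 572 = 13P and P* = 44, Q* = 63.
The floor of 40 is below the equilibrium price 44, so it is not binding; the market clears at P* = 44, Q* = 63.
Since the control does not bind, no trades are prevented and deadweight loss is zero.

0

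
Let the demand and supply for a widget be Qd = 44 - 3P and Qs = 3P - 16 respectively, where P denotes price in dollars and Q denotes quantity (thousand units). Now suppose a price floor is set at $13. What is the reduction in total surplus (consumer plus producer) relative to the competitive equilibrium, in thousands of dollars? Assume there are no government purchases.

27

Setting quantity demanded equal to quantity supplied, 44 - 3P = 3P - 16, gives P* = 10 and Q* = 14.
The floor of 13 is above the equilibrium price 10, so it binds.
At P = 13: Qd = 44 - 3·13 = 5 and Qs = 3·13 - 16 = 23.
Quantity traded falls to 5. At Q = 5 the demand price is (44 - 5)/3 = 13 and the supply price is (16 + 5)/3 = 7.
Deadweight loss = ½ · (13 - 7) · (14 - 5) = ½ · 6 · 9 = 27.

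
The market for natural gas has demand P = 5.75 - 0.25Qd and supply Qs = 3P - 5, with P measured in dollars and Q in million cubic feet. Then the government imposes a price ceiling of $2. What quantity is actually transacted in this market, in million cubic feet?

1

Rearranging demand gives Qd = 23 - 4P. Equilibrium: 23 - 4P = 3P - 5, so 28 = 7P and P* = 4, Q* = 7.
Because the ceiling (2) lies below the market-clearing price, it is binding.
At P = 2: Qd = 23 - 4·2 = 15 and Qs = 3·2 - 5 = 1.
The quantity actually transacted is the short side, supply: 1.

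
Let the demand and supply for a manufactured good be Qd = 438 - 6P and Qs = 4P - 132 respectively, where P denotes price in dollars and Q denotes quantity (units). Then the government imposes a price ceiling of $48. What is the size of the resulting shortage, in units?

90

Equilibrium: 438 - 6P = 4P - 132, so 570 = 10P and P* = 57, Q* = 96.
Because the ceiling (48) lies below the market-clearing price, it is binding.
At P = 48: Qd = 438 - 6·48 = 150 and Qs = 4·48 - 132 = 60.
Shortage = Qd - Qs = 150 - 60 = 90.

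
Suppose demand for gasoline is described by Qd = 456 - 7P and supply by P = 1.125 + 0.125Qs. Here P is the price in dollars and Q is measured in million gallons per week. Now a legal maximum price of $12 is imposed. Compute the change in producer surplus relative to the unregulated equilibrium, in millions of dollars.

-3097

Rearranging supply gives Qs = 8P - 9. In a free market, 456 - 7P = 8P - 9 gives the equilibrium P* = 31, Q* = 239.
Because the ceiling (12) lies below the market-clearing price, it is binding.
At P = 12: Qd = 456 - 7·12 = 372 and Qs = 8·12 - 9 = 87.
Producer surplus without the control is ½ · (31 - 1.125) · 239 = 3570.0625.
With the ceiling, producers sell 87 units at 12, so PS = ½ · (12 - 1.125) · 87 = 473.0625.
Change in producer surplus = 473.0625 - 3570.0625 = -3097.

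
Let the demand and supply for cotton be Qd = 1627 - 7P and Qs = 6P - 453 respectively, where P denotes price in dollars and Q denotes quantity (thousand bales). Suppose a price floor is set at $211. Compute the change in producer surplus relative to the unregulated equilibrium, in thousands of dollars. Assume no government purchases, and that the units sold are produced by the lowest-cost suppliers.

-2970.75

Equilibrium: 1627 - 7P = 6P - 453, so 2080 = 13P and P* = 160, Q* = 507.
Since 211 > 160, the floor is binding.
At P = 211: Qd = 1627 - 7·211 = 150 and Qs = 6·211 - 453 = 813.
Producer surplus without the control is ½ · (160 - 75.5) · 507 = 21420.75.
With the floor, 150 units are sold at 211. The supply price at Q = 150 is 100.5, so PS = ½ · [(211 - 75.5) + (211 - 100.5)] · 150 = 18450.
Change in producer surplus = 18450 - 21420.75 = -2970.75.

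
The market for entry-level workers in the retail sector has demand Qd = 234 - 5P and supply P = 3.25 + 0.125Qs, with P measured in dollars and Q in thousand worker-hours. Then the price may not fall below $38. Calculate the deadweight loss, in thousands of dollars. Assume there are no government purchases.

Rearranging supply gives Qs = 8P - 26. In a free market, 234 - 5P = 8P - 26 gives the equilibrium P* = 20, Q* = 134.
The floor of 38 is above the equilibrium price 20, so it binds.
At P = 38: Qd = 234 - 5·38 = 44 and Qs = 8·38 - 26 = 278.
Quantity traded falls to 44. At Q = 44 the demand price is (234 - 44)/5 = 38 and the supply price is (26 + 44)/8 = 8.75.
Deadweight loss = ½ · (38 - 8.75) · (134 - 44) = ½ · 29.25 · 90 = 1316.25.

1316.25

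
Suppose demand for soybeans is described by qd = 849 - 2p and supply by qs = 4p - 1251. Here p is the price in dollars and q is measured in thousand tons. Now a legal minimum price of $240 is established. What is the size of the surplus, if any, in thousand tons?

Setting quantity demanded equal to quantity supplied, 849 - 2p = 4p - 1251, gives p* = 350 and q* = 149.
Since 240 is below p* = 350, the floor does not bind and the free-market outcome prevails.
Since the control does not bind, there is no surplus.

0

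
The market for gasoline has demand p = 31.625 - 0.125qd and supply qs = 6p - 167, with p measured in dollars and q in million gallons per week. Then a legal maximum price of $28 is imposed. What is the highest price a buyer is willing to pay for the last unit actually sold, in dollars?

31.5

Rearranging demand gives qd = 253 - 8p. Equilibrium: 253 - 8p = 6p - 167, so 420 = 14p and p* = 30, q* = 13.
Since 28 < 30, the ceiling is binding.
At p = 28: qd = 253 - 8·28 = 29 and qs = 6·28 - 167 = 1.
Only 1 units reach the market. On the demand curve, the marginal buyer's willingness to pay at q = 1 is (253 - 1)/8 = 31.5.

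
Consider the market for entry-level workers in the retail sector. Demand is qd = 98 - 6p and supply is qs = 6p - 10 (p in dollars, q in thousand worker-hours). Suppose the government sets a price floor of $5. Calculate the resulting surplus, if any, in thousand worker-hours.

0

Setting quantity demanded equal to quantity supplied, 98 - 6p = 6p - 10, gives p* = 9 and q* = 44.
The floor of 5 is below the equilibrium price 9, so it is not binding; the market clears at p* = 9, q* = 44.
Since the control does not bind, there is no surplus.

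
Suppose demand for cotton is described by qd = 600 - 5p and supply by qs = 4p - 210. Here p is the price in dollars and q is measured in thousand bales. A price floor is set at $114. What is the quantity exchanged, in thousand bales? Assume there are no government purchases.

30

Equilibrium: 600 - 5p = 4p - 210, so 810 = 9p and p* = 90, q* = 150.
Since 114 > 90, the floor is binding.
At p = 114: qd = 600 - 5·114 = 30 and qs = 4·114 - 210 = 246.
The quantity actually transacted is the short side, demand: 30.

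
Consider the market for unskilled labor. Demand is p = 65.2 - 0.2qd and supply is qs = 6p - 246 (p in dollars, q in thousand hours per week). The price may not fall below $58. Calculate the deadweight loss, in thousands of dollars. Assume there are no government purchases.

165

Rearranging demand gives qd = 326 - 5p. In a free market, 326 - 5p = 6p - 246 gives the equilibrium p* = 52, q* = 66.
The floor of 58 is above the equilibrium price 52, so it binds.
At p = 58: qd = 326 - 5·58 = 36 and qs = 6·58 - 246 = 102.
Quantity traded falls to 36. At q = 36 the demand price is (326 - 36)/5 = 58 and the supply price is (246 + 36)/6 = 47.
Deadweight loss = ½ · (58 - 47) · (66 - 36) = ½ · 11 · 30 = 165.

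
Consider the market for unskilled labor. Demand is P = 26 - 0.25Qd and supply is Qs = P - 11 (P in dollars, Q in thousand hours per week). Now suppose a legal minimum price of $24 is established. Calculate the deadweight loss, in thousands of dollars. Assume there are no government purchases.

10

Rearranging demand gives Qd = 104 - 4P. Setting quantity demanded equal to quantity supplied, 104 - 4P = P - 11, gives P* = 23 and Q* = 12.
Because the floor (24) lies above the market-clearing price, it is binding.
At P = 24: Qd = 104 - 4·24 = 8 and Qs = 24 - 11 = 13.
Quantity traded falls to 8. At Q = 8 the demand price is (104 - 8)/4 = 24 and the supply price is 11 + 8 = 19.
Deadweight loss = ½ · (24 - 19) · (12 - 8) = ½ · 5 · 4 = 10.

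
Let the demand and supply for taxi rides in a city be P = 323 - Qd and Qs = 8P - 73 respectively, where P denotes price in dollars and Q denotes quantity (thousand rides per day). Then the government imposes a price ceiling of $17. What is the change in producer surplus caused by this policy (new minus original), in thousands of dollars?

-4617

Rearranging demand gives Qd = 323 - P. Setting quantity demanded equal to quantity supplied, 323 - P = 8P - 73, gives P* = 44 and Q* = 279.
Because the ceiling (17) lies below the market-clearing price, it is binding.
At P = 17: Qd = 323 - 17 = 306 and Qs = 8·17 - 73 = 63.
Producer surplus without the control is ½ · (44 - 9.125) · 279 = 4865.0625.
With the ceiling, producers sell 63 units at 17, so PS = ½ · (17 - 9.125) · 63 = 248.0625.
Change in producer surplus = 248.0625 - 4865.0625 = -4617.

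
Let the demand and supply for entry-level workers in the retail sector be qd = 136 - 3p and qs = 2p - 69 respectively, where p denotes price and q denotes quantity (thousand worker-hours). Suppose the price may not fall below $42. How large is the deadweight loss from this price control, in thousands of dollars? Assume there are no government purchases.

Without the control the market clears where 136 - 3p = 2p - 69, i.e. p* = 41 and q* = 13.
Because the floor (42) lies above the market-clearing price, it is binding.
At p = 42: qd = 136 - 3·42 = 10 and qs = 2·42 - 69 = 15.
Quantity traded falls to 10. At q = 10 the demand price is (136 - 10)/3 = 42 and the supply price is (69 + 10)/2 = 39.5.
Deadweight loss = ½ · (42 - 39.5) · (13 - 10) = ½ · 2.5 · 3 = 3.75.

3.75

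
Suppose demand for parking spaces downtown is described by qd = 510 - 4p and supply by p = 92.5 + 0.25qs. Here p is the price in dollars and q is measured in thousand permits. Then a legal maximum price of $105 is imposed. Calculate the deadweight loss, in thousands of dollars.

100

Rearranging supply gives qs = 4p - 370. Equilibrium: 510 - 4p = 4p - 370, so 880 = 8p and p* = 110, q* = 70.
Since 105 < 110, the ceiling is binding.
At p = 105: qd = 510 - 4·105 = 90 and qs = 4·105 - 370 = 50.
Quantity traded falls to 50. At q = 50 the demand price is (510 - 50)/4 = 115 and the supply price is (370 + 50)/4 = 105.
Deadweight loss = ½ · (115 - 105) · (70 - 50) = ½ · 10 · 20 = 100.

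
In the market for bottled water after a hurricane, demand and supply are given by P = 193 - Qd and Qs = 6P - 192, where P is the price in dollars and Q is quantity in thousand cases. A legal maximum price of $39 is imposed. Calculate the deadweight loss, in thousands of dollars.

5376

Rearranging demand gives Qd = 193 - P. Equilibrium: 193 - P = 6P - 192, so 385 = 7P and P* = 55, Q* = 138.
Since 39 < 55, the ceiling is binding.
At P = 39: Qd = 193 - 39 = 154 and Qs = 6·39 - 192 = 42.
Quantity traded falls to 42. At Q = 42 the demand price is 193 - 42 = 151 and the supply price is (192 + 42)/6 = 39.
Deadweight loss = ½ · (151 - 39) · (138 - 42) = ½ · 112 · 96 = 5376.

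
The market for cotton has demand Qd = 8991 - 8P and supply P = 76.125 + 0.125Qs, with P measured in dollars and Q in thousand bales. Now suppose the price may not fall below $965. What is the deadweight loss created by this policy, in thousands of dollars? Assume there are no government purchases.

1065800

Rearranging supply gives Qs = 8P - 609. Equilibrium: 8991 - 8P = 8P - 609, so 9600 = 16P and P* = 600, Q* = 4191.
Since 965 > 600, the floor is binding.
At P = 965: Qd = 8991 - 8·965 = 1271 and Qs = 8·965 - 609 = 7111.
Quantity traded falls to 1271. At Q = 1271 the demand price is (8991 - 1271)/8 = 965 and the supply price is (609 + 1271)/8 = 235.
Deadweight loss = ½ · (965 - 235) · (4191 - 1271) = ½ · 730 · 2920 = 1065800.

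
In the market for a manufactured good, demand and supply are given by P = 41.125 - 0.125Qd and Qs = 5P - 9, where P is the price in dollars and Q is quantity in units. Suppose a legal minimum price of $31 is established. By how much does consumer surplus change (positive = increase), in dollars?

Rearranging demand gives Qd = 329 - 8P. Equilibrium: 329 - 8P = 5P - 9, so 338 = 13P and P* = 26, Q* = 121.
Because the floor (31) lies above the market-clearing price, it is binding.
At P = 31: Qd = 329 - 8·31 = 81 and Qs = 5·31 - 9 = 146.
Consumer surplus without the control is ½ · (41.125 - 26) · 121 = 915.0625.
With the floor, consumers buy 81 units at 31, so CS = ½ · (41.125 - 31) · 81 = 410.0625.
Change in consumer surplus = 410.0625 - 915.0625 = -505.

-505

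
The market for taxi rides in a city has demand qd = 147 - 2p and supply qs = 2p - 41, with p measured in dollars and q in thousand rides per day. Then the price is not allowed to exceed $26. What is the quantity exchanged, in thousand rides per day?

11

Setting quantity demanded equal to quantity supplied, 147 - 2p = 2p - 41, gives p* = 47 and q* = 53.
Since 26 < 47, the ceiling is binding.
At p = 26: qd = 147 - 2·26 = 95 and qs = 2·26 - 41 = 11.
The quantity actually transacted is the short side, supply: 11.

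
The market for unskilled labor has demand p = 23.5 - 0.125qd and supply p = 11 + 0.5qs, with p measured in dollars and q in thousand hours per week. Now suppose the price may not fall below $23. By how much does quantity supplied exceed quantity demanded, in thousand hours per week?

20

Rearranging demand gives qd = 188 - 8p; rearranging supply gives qs = 2p - 22. Without the control the market clears where 188 - 8p = 2p - 22, i.e. p* = 21 and q* = 20.
The floor of 23 is above the equilibrium price 21, so it binds.
At p = 23: qd = 188 - 8·23 = 4 and qs = 2·23 - 22 = 24.
Surplus = qs - qd = 24 - 4 = 20.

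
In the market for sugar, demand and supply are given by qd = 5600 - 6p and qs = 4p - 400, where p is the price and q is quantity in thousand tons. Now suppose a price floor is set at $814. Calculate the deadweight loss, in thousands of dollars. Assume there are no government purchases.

Equilibrium: 5600 - 6p = 4p - 400, so 6000 = 10p and p* = 600, q* = 2000.
Because the floor (814) lies above the market-clearing price, it is binding.
At p = 814: qd = 5600 - 6·814 = 716 and qs = 4·814 - 400 = 2856.
Quantity traded falls to 716. At q = 716 the demand price is (5600 - 716)/6 = 814 and the supply price is (400 + 716)/4 = 279.
Deadweight loss = ½ · (814 - 279) · (2000 - 716) = ½ · 535 · 1284 = 343470.

343470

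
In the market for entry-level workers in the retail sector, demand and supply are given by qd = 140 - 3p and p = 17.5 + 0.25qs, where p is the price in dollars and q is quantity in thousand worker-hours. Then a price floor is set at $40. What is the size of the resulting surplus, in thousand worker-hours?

Rearranging supply gives qs = 4p - 70. Equilibrium: 140 - 3p = 4p - 70, so 210 = 7p and p* = 30, q* = 50.
Since 40 > 30, the floor is binding.
At p = 40: qd = 140 - 3·40 = 20 and qs = 4·40 - 70 = 90.
Surplus = qs - qd = 90 - 20 = 70.

70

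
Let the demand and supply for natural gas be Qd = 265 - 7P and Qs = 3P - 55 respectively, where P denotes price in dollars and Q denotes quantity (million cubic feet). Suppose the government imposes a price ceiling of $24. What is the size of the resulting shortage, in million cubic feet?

80

Equilibrium: 265 - 7P = 3P - 55, so 320 = 10P and P* = 32, Q* = 41.
Since 24 < 32, the ceiling is binding.
At P = 24: Qd = 265 - 7·24 = 97 and Qs = 3·24 - 55 = 17.
Shortage = Qd - Qs = 97 - 17 = 80.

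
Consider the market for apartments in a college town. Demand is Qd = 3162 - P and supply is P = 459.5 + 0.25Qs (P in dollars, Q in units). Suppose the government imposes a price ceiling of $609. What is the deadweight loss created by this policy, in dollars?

1528810

Rearranging supply gives Qs = 4P - 1838. In a free market, 3162 - P = 4P - 1838 gives the equilibrium P* = 1000, Q* = 2162.
The ceiling of 609 is below the equilibrium price 1000, so it binds.
At P = 609: Qd = 3162 - 609 = 2553 and Qs = 4·609 - 1838 = 598.
Quantity traded falls to 598. At Q = 598 the demand price is 3162 - 598 = 2564 and the supply price is (1838 + 598)/4 = 609.
Deadweight loss = ½ · (2564 - 609) · (2162 - 598) = ½ · 1955 · 1564 = 1528810.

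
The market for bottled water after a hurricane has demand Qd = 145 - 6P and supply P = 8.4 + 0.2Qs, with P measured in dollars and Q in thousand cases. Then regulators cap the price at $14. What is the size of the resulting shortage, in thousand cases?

Rearranging supply gives Qs = 5P - 42. Without the control the market clears where 145 - 6P = 5P - 42, i.e. P* = 17 and Q* = 43.
The ceiling of 14 is below the equilibrium price 17, so it binds.
At P = 14: Qd = 145 - 6·14 = 61 and Qs = 5·14 - 42 = 28.
Shortage = Qd - Qs = 61 - 28 = 33.

33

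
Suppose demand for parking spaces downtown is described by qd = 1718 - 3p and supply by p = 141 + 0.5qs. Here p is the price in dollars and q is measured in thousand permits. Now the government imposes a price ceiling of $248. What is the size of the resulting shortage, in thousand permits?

760

Rearranging supply gives qs = 2p - 282. Equilibrium: 1718 - 3p = 2p - 282, so 2000 = 5p and p* = 400, q* = 518.
Because the ceiling (248) lies below the market-clearing price, it is binding.
At p = 248: qd = 1718 - 3·248 = 974 and qs = 2·248 - 282 = 214.
Shortage = qd - qs = 974 - 214 = 760.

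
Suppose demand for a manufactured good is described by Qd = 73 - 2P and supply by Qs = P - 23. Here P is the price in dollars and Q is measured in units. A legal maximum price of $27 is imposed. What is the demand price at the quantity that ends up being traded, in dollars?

Equilibrium: 73 - 2P = P - 23, so 96 = 3P and P* = 32, Q* = 9.
Because the ceiling (27) lies below the market-clearing price, it is binding.
At P = 27: Qd = 73 - 2·27 = 19 and Qs = 27 - 23 = 4.
Only 4 units reach the market. On the demand curve, the marginal buyer's willingness to pay at Q = 4 is (73 - 4)/2 = 34.5.

34.5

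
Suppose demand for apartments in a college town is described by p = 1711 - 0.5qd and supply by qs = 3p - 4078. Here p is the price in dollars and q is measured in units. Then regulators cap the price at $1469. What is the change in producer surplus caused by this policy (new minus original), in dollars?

-11640.5

Rearranging demand gives qd = 3422 - 2p. In a free market, 3422 - 2p = 3p - 4078 gives the equilibrium p* = 1500, q* = 422.
Because the ceiling (1469) lies below the market-clearing price, it is binding.
At p = 1469: qd = 3422 - 2·1469 = 484 and qs = 3·1469 - 4078 = 329.
Producer surplus without the control is ½ · (1500 - 4078/3) · 422 = 89042/3.
With the ceiling, producers sell 329 units at 1469, so PS = ½ · (1469 - 4078/3) · 329 = 108241/6.
Change in producer surplus = 108241/6 - 89042/3 = -11640.5.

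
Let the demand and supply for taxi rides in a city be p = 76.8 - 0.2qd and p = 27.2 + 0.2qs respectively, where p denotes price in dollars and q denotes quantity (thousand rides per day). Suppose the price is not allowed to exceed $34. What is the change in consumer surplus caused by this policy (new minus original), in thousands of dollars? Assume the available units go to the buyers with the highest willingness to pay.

-198

Rearranging demand gives qd = 384 - 5p; rearranging supply gives qs = 5p - 136. Equilibrium: 384 - 5p = 5p - 136, so 520 = 10p and p* = 52, q* = 124.
Since 34 < 52, the ceiling is binding.
At p = 34: qd = 384 - 5·34 = 214 and qs = 5·34 - 136 = 34.
Consumer surplus without the control is ½ · (76.8 - 52) · 124 = 1537.6.
With the ceiling, 34 units are sold at 34 (assume they go to the highest-value buyers). The demand price at q = 34 is 70, so CS = ½ · [(76.8 - 34) + (70 - 34)] · 34 = 1339.6.
Change in consumer surplus = 1339.6 - 1537.6 = -198.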